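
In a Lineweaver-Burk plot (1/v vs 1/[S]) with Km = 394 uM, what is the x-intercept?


x-intercept = -1/Km
= -1/394
= -0.0025 1/uM

-0.0025 1/uM


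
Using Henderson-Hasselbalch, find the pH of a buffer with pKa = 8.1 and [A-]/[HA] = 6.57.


pH = pKa + log10([A-]/[HA])
pH = 8.1 + log10(6.57)
pH = 8.9176

8.9176


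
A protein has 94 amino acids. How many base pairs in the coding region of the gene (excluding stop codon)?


Each amino acid = 1 codon = 3 bp
bp = 94 * 3 = 282 bp

282 bp


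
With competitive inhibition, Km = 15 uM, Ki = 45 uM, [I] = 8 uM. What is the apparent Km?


Km_app = Km * (1 + [I]/Ki)
Km_app = 15 * (1 + 8/45)
Km_app = 17.6667 uM

17.6667 uM


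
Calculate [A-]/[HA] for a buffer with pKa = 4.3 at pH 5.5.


[A-]/[HA] = 10^(pH - pKa)
= 10^(5.5 - 4.3)
= 15.8489

15.8489


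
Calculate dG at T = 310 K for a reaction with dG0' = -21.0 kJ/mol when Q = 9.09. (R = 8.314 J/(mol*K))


dG = dG0' + RT * ln(Q) / 1000
dG = -21.0 + 8.314 * 310 * ln(9.09) / 1000
dG = -15.3114 kJ/mol

-15.3114 kJ/mol


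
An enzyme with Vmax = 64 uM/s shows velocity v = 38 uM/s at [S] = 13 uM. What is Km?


Km = [S] * (Vmax - v) / v
Km = 13 * (64 - 38) / 38
Km = 8.8947 uM

8.8947 uM


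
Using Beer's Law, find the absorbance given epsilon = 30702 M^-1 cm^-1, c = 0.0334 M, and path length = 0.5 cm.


A = epsilon * c * l
A = 30702 * 0.0334 * 0.5
A = 512.7234

512.7234


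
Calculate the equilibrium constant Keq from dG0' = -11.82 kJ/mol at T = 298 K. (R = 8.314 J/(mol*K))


Keq = exp(-dG0 * 1000 / (R * T))
Keq = exp(-(-11.82) * 1000 / (8.314 * 298))
Keq = 118.0136

118.0136


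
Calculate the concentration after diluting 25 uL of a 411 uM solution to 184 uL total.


C2 = C1 * V1 / V2
C2 = 411 * 25 / 184
C2 = 55.8424 uM

55.8424 uM


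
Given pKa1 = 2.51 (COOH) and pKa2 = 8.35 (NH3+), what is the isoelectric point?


pI = (pKa1 + pKa2) / 2
pI = (2.51 + 8.35) / 2
pI = 5.43

5.43


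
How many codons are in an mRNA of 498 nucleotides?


codons = nucleotides / 3
codons = 498 / 3 = 166

166


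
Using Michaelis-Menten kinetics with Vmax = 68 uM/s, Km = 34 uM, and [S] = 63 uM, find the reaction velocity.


v = Vmax * [S] / (Km + [S])
v = 68 * 63 / (34 + 63)
v = 44.1649 uM/s

44.1649 uM/s


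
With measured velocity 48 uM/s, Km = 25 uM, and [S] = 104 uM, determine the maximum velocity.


Vmax = v * (Km + [S]) / [S]
Vmax = 48 * (25 + 104) / 104
Vmax = 59.5385 uM/s

59.5385 uM/s


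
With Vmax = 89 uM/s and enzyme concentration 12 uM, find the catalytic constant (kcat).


kcat = Vmax / [E]t
kcat = 89 / 12
kcat = 7.4167 s^-1

7.4167 s^-1


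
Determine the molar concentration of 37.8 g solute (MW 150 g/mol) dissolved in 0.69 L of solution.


C = (mass / MW) / volume
C = (37.8 / 150) / 0.69
C = 0.3652 M

0.3652 M


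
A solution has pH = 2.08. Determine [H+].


[H+] = 10^(-pH)
[H+] = 10^(-2.08)
[H+] = 0.0083 M

0.0083 M


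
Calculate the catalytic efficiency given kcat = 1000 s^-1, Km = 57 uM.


Catalytic efficiency = kcat / Km
= 1000 / 57
= 17.5439 uM^-1*s^-1

17.5439 uM^-1*s^-1


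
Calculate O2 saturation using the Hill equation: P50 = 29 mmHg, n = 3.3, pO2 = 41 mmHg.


Y = pO2^n / (P50^n + pO2^n)
Y = 41^3.3 / (29^3.3 + 41^3.3)
Y = 75.82%

75.82%


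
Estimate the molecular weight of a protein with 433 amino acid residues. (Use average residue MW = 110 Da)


MW = n_residues * 110 Da
MW = 433 * 110
MW = 47630 Da

47630 Da


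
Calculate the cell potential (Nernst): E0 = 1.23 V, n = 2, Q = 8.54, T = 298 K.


E = E0 - (RT/nF) * ln(Q)
E = 1.23 - (8.314 * 298 / (2 * 96485)) * ln(8.54)
E = 1.2025 V

1.2025 V


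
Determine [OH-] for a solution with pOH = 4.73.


[OH-] = 10^(-pOH)
[OH-] = 10^(-4.73)
[OH-] = 1.862e-05 M

1.862e-05 M


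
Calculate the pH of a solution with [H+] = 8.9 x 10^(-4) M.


pH = -log10([H+])
pH = -log10(8.9 x 10^(-4))
pH = 3.0506

3.0506


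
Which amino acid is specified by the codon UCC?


Standard genetic code lookup.
Codon UCC -> Ser

Ser


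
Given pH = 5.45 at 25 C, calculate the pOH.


pOH = 14 - pH
pOH = 14 - 5.45
pOH = 8.55

8.55


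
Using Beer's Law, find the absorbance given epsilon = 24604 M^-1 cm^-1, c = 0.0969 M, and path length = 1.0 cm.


A = epsilon * c * l
A = 24604 * 0.0969 * 1.0
A = 2384.1276

2384.1276


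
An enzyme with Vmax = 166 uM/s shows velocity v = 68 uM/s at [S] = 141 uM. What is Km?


Km = [S] * (Vmax - v) / v
Km = 141 * (166 - 68) / 68
Km = 203.2059 uM

203.2059 uM


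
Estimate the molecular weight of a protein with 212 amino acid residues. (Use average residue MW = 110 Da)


MW = n_residues * 110 Da
MW = 212 * 110
MW = 23320 Da

23320 Da


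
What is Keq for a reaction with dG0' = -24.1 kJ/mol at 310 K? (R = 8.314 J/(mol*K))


Keq = exp(-dG0 * 1000 / (R * T))
Keq = exp(-(-24.1) * 1000 / (8.314 * 310))
Keq = 11507.174

11507.174


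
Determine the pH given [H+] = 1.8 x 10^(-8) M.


pH = -log10([H+])
pH = -log10(1.8 x 10^(-8))
pH = 7.7447

7.7447


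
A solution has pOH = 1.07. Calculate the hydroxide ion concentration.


[OH-] = 10^(-pOH)
[OH-] = 10^(-1.07)
[OH-] = 0.0851 M

0.0851 M


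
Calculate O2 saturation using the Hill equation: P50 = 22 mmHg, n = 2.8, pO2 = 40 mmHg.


Y = pO2^n / (P50^n + pO2^n)
Y = 40^2.8 / (22^2.8 + 40^2.8)
Y = 84.21%

84.21%


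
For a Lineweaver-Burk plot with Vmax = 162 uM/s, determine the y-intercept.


y-intercept = 1/Vmax
= 1/162
= 0.0062 s/uM

0.0062 s/uM


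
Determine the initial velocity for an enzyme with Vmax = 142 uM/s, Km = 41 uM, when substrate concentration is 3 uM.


v = Vmax * [S] / (Km + [S])
v = 142 * 3 / (41 + 3)
v = 9.6818 uM/s

9.6818 uM/s


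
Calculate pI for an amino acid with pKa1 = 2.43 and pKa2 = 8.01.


pI = (pKa1 + pKa2) / 2
pI = (2.43 + 8.01) / 2
pI = 5.22

5.22


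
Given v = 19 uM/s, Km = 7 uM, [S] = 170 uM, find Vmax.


Vmax = v * (Km + [S]) / [S]
Vmax = 19 * (7 + 170) / 170
Vmax = 19.7824 uM/s

19.7824 uM/s


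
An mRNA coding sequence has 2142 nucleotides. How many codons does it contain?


codons = nucleotides / 3
codons = 2142 / 3 = 714

714


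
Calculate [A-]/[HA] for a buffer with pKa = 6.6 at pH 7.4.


[A-]/[HA] = 10^(pH - pKa)
= 10^(7.4 - 6.6)
= 6.3096

6.3096


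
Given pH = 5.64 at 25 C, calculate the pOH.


pOH = 14 - pH
pOH = 14 - 5.64
pOH = 8.36

8.36


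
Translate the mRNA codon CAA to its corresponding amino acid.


Standard genetic code lookup.
Codon CAA -> Gln

Gln


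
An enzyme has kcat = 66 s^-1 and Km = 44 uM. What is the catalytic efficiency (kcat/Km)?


Catalytic efficiency = kcat / Km
= 66 / 44
= 1.5 uM^-1*s^-1

1.5 uM^-1*s^-1


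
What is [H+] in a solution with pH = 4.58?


[H+] = 10^(-pH)
[H+] = 10^(-4.58)
[H+] = 2.630e-05 M

2.630e-05 M


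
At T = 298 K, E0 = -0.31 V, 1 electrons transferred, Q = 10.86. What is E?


E = E0 - (RT/nF) * ln(Q)
E = -0.31 - (8.314 * 298 / (1 * 96485)) * ln(10.86)
E = -0.3712 V

-0.3712 V


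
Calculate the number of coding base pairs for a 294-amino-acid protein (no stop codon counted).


Each amino acid = 1 codon = 3 bp
bp = 294 * 3 = 882 bp

882 bp


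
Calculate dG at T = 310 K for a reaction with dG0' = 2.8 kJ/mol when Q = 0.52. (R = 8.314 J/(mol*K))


dG = dG0' + RT * ln(Q) / 1000
dG = 2.8 + 8.314 * 310 * ln(0.52) / 1000
dG = 1.1146 kJ/mol

1.1146 kJ/mol


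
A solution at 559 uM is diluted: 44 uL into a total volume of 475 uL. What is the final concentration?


C2 = C1 * V1 / V2
C2 = 559 * 44 / 475
C2 = 51.7811 uM

51.7811 uM


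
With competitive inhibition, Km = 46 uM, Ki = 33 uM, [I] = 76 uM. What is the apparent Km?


Km_app = Km * (1 + [I]/Ki)
Km_app = 46 * (1 + 76/33)
Km_app = 151.9394 uM

151.9394 uM


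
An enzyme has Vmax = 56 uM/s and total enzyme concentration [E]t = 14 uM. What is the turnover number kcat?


kcat = Vmax / [E]t
kcat = 56 / 14
kcat = 4.0 s^-1

4.0 s^-1


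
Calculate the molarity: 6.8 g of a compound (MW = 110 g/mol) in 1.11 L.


C = (mass / MW) / volume
C = (6.8 / 110) / 1.11
C = 0.0557 M

0.0557 M


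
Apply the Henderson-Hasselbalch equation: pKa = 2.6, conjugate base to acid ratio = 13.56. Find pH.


pH = pKa + log10([A-]/[HA])
pH = 2.6 + log10(13.56)
pH = 3.7323

3.7323


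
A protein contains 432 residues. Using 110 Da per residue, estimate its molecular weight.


MW = n_residues * 110 Da
MW = 432 * 110
MW = 47520 Da

47520 Da


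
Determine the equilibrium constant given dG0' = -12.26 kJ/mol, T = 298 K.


Keq = exp(-dG0 * 1000 / (R * T))
Keq = exp(-(-12.26) * 1000 / (8.314 * 298))
Keq = 140.9483

140.9483


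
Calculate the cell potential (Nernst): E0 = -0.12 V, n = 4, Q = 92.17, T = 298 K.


E = E0 - (RT/nF) * ln(Q)
E = -0.12 - (8.314 * 298 / (4 * 96485)) * ln(92.17)
E = -0.149 V

-0.149 V


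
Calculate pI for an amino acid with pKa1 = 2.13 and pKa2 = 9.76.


pI = (pKa1 + pKa2) / 2
pI = (2.13 + 9.76) / 2
pI = 5.945

5.945


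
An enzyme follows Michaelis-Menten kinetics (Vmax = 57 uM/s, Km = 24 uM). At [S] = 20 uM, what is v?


v = Vmax * [S] / (Km + [S])
v = 57 * 20 / (24 + 20)
v = 25.9091 uM/s

25.9091 uM/s


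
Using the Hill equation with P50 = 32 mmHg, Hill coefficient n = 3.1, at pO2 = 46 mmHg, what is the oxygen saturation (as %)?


Y = pO2^n / (P50^n + pO2^n)
Y = 46^3.1 / (32^3.1 + 46^3.1)
Y = 75.49%

75.49%


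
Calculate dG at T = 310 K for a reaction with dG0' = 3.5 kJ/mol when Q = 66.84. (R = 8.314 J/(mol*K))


dG = dG0' + RT * ln(Q) / 1000
dG = 3.5 + 8.314 * 310 * ln(66.84) / 1000
dG = 14.3308 kJ/mol

14.3308 kJ/mol


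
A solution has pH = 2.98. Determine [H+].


[H+] = 10^(-pH)
[H+] = 10^(-2.98)
[H+] = 0.001 M

0.001 M


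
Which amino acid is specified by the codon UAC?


Standard genetic code lookup.
Codon UAC -> Tyr

Tyr


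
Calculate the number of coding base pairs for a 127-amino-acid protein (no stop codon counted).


Each amino acid = 1 codon = 3 bp
bp = 127 * 3 = 381 bp

381 bp


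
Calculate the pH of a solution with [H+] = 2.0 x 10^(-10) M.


pH = -log10([H+])
pH = -log10(2.0 x 10^(-10))
pH = 9.699

9.699


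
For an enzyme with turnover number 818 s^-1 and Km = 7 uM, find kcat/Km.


Catalytic efficiency = kcat / Km
= 818 / 7
= 116.8571 uM^-1*s^-1

116.8571 uM^-1*s^-1


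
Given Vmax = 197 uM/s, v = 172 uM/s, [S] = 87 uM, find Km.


Km = [S] * (Vmax - v) / v
Km = 87 * (197 - 172) / 172
Km = 12.6453 uM

12.6453 uM


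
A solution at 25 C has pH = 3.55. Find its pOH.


pOH = 14 - pH
pOH = 14 - 3.55
pOH = 10.45

10.45


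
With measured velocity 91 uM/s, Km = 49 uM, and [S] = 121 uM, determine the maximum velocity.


Vmax = v * (Km + [S]) / [S]
Vmax = 91 * (49 + 121) / 121
Vmax = 127.8512 uM/s

127.8512 uM/s


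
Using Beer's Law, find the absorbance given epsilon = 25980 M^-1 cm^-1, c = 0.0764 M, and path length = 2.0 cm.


A = epsilon * c * l
A = 25980 * 0.0764 * 2.0
A = 3969.744

3969.744


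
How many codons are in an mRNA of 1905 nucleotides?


codons = nucleotides / 3
codons = 1905 / 3 = 635

635


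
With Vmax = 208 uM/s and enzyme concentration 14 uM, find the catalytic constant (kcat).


kcat = Vmax / [E]t
kcat = 208 / 14
kcat = 14.8571 s^-1

14.8571 s^-1


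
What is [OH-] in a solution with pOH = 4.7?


[OH-] = 10^(-pOH)
[OH-] = 10^(-4.7)
[OH-] = 1.995e-05 M

1.995e-05 M


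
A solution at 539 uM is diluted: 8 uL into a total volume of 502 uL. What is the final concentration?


C2 = C1 * V1 / V2
C2 = 539 * 8 / 502
C2 = 8.5896 uM

8.5896 uM


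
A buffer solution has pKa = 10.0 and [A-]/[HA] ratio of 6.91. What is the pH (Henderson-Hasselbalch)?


pH = pKa + log10([A-]/[HA])
pH = 10.0 + log10(6.91)
pH = 10.8395

10.8395


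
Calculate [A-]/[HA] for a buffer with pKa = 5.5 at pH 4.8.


[A-]/[HA] = 10^(pH - pKa)
= 10^(4.8 - 5.5)
= 0.1995

0.1995


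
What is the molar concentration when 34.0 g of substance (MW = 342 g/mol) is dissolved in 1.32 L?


C = (mass / MW) / volume
C = (34.0 / 342) / 1.32
C = 0.0753 M

0.0753 M


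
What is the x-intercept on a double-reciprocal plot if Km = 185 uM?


x-intercept = -1/Km
= -1/185
= -0.0054 1/uM

-0.0054 1/uM


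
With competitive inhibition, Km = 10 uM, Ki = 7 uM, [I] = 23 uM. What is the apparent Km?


Km_app = Km * (1 + [I]/Ki)
Km_app = 10 * (1 + 23/7)
Km_app = 42.8571 uM

42.8571 uM


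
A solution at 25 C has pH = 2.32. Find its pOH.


pOH = 14 - pH
pOH = 14 - 2.32
pOH = 11.68

11.68


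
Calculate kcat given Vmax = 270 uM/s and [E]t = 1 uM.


kcat = Vmax / [E]t
kcat = 270 / 1
kcat = 270.0 s^-1

270.0 s^-1


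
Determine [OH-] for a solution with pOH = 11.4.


[OH-] = 10^(-pOH)
[OH-] = 10^(-11.4)
[OH-] = 3.981e-12 M

3.981e-12 M


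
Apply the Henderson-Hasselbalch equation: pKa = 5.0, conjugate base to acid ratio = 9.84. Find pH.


pH = pKa + log10([A-]/[HA])
pH = 5.0 + log10(9.84)
pH = 5.993

5.993


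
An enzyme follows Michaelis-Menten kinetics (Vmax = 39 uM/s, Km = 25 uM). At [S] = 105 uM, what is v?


v = Vmax * [S] / (Km + [S])
v = 39 * 105 / (25 + 105)
v = 31.5 uM/s

31.5 uM/s


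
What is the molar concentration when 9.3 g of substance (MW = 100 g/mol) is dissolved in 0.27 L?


C = (mass / MW) / volume
C = (9.3 / 100) / 0.27
C = 0.3444 M

0.3444 M


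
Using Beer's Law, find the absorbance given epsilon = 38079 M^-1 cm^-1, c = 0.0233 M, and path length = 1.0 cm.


A = epsilon * c * l
A = 38079 * 0.0233 * 1.0
A = 887.2407

887.2407


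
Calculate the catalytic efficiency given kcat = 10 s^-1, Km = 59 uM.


Catalytic efficiency = kcat / Km
= 10 / 59
= 0.1695 uM^-1*s^-1

0.1695 uM^-1*s^-1


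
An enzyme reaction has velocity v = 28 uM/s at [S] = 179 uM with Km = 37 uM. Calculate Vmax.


Vmax = v * (Km + [S]) / [S]
Vmax = 28 * (37 + 179) / 179
Vmax = 33.7877 uM/s

33.7877 uM/s


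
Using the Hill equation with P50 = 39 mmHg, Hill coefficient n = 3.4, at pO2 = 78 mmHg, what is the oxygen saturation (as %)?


Y = pO2^n / (P50^n + pO2^n)
Y = 78^3.4 / (39^3.4 + 78^3.4)
Y = 91.35%

91.35%


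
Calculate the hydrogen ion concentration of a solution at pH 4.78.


[H+] = 10^(-pH)
[H+] = 10^(-4.78)
[H+] = 1.660e-05 M

1.660e-05 M


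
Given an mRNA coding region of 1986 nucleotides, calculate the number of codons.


codons = nucleotides / 3
codons = 1986 / 3 = 662

662


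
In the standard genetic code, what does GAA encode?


Standard genetic code lookup.
Codon GAA -> Glu

Glu


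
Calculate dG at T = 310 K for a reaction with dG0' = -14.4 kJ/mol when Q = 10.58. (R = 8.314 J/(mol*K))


dG = dG0' + RT * ln(Q) / 1000
dG = -14.4 + 8.314 * 310 * ln(10.58) / 1000
dG = -8.3201 kJ/mol

-8.3201 kJ/mol


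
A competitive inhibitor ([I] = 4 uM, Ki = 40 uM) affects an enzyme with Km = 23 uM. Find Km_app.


Km_app = Km * (1 + [I]/Ki)
Km_app = 23 * (1 + 4/40)
Km_app = 25.3 uM

25.3 uM


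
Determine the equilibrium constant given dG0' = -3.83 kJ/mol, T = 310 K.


Keq = exp(-dG0 * 1000 / (R * T))
Keq = exp(-(-3.83) * 1000 / (8.314 * 310))
Keq = 4.4195

4.4195


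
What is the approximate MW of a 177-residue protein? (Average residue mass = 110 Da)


MW = n_residues * 110 Da
MW = 177 * 110
MW = 19470 Da

19470 Da


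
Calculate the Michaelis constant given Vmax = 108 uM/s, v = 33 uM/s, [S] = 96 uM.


Km = [S] * (Vmax - v) / v
Km = 96 * (108 - 33) / 33
Km = 218.1818 uM

218.1818 uM


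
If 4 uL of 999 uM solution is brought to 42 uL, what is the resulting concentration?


C2 = C1 * V1 / V2
C2 = 999 * 4 / 42
C2 = 95.1429 uM

95.1429 uM


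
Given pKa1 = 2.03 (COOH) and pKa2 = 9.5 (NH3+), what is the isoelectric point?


pI = (pKa1 + pKa2) / 2
pI = (2.03 + 9.5) / 2
pI = 5.765

5.765


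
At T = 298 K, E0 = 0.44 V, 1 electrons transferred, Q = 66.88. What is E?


E = E0 - (RT/nF) * ln(Q)
E = 0.44 - (8.314 * 298 / (1 * 96485)) * ln(66.88)
E = 0.3321 V

0.3321 V


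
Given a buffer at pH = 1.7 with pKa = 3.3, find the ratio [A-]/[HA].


[A-]/[HA] = 10^(pH - pKa)
= 10^(1.7 - 3.3)
= 0.0251

0.0251


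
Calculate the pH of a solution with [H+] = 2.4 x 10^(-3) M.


pH = -log10([H+])
pH = -log10(2.4 x 10^(-3))
pH = 2.6198

2.6198


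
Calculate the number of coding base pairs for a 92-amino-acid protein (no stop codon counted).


Each amino acid = 1 codon = 3 bp
bp = 92 * 3 = 276 bp

276 bp


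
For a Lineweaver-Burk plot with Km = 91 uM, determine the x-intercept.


x-intercept = -1/Km
= -1/91
= -0.011 1/uM

-0.011 1/uM


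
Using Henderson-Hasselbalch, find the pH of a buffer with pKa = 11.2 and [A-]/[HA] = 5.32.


pH = pKa + log10([A-]/[HA])
pH = 11.2 + log10(5.32)
pH = 11.9259

11.9259


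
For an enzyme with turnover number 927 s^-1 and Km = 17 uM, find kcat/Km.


Catalytic efficiency = kcat / Km
= 927 / 17
= 54.5294 uM^-1*s^-1

54.5294 uM^-1*s^-1


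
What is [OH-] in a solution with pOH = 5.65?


[OH-] = 10^(-pOH)
[OH-] = 10^(-5.65)
[OH-] = 2.239e-06 M

2.239e-06 M


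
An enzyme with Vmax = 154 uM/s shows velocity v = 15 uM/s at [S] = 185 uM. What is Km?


Km = [S] * (Vmax - v) / v
Km = 185 * (154 - 15) / 15
Km = 1714.3333 uM

1714.3333 uM


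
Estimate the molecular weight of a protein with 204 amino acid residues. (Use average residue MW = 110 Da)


MW = n_residues * 110 Da
MW = 204 * 110
MW = 22440 Da

22440 Da


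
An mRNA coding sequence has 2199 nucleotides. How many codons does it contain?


codons = nucleotides / 3
codons = 2199 / 3 = 733

733


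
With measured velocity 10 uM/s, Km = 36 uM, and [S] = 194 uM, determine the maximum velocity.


Vmax = v * (Km + [S]) / [S]
Vmax = 10 * (36 + 194) / 194
Vmax = 11.8557 uM/s

11.8557 uM/s


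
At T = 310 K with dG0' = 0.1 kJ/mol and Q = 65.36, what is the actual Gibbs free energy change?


dG = dG0' + RT * ln(Q) / 1000
dG = 0.1 + 8.314 * 310 * ln(65.36) / 1000
dG = 10.8731 kJ/mol

10.8731 kJ/mol


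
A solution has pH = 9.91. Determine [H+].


[H+] = 10^(-pH)
[H+] = 10^(-9.91)
[H+] = 1.230e-10 M

1.230e-10 M


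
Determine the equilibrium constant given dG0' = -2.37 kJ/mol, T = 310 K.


Keq = exp(-dG0 * 1000 / (R * T))
Keq = exp(-(-2.37) * 1000 / (8.314 * 310))
Keq = 2.5082

2.5082


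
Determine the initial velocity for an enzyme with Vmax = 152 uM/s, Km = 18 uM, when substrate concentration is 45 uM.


v = Vmax * [S] / (Km + [S])
v = 152 * 45 / (18 + 45)
v = 108.5714 uM/s

108.5714 uM/s


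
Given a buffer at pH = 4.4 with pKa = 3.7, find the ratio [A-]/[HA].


[A-]/[HA] = 10^(pH - pKa)
= 10^(4.4 - 3.7)
= 5.0119

5.0119


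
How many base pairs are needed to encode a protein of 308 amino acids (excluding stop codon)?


Each amino acid = 1 codon = 3 bp
bp = 308 * 3 = 924 bp

924 bp


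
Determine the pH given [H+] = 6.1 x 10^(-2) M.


pH = -log10([H+])
pH = -log10(6.1 x 10^(-2))
pH = 1.2147

1.2147


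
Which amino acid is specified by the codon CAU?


Standard genetic code lookup.
Codon CAU -> His

His


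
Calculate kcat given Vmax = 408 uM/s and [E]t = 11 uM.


kcat = Vmax / [E]t
kcat = 408 / 11
kcat = 37.0909 s^-1

37.0909 s^-1


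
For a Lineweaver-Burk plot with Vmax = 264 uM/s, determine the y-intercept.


y-intercept = 1/Vmax
= 1/264
= 0.0038 s/uM

0.0038 s/uM


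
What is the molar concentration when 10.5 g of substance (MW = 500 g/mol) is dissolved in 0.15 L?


C = (mass / MW) / volume
C = (10.5 / 500) / 0.15
C = 0.14 M

0.14 M


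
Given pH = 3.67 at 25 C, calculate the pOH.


pOH = 14 - pH
pOH = 14 - 3.67
pOH = 10.33

10.33


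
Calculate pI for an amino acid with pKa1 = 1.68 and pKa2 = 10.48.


pI = (pKa1 + pKa2) / 2
pI = (1.68 + 10.48) / 2
pI = 6.08

6.08


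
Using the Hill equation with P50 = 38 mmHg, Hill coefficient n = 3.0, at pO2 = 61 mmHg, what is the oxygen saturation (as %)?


Y = pO2^n / (P50^n + pO2^n)
Y = 61^3.0 / (38^3.0 + 61^3.0)
Y = 80.53%

80.53%


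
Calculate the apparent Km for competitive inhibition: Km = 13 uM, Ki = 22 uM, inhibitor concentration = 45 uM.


Km_app = Km * (1 + [I]/Ki)
Km_app = 13 * (1 + 45/22)
Km_app = 39.5909 uM

39.5909 uM


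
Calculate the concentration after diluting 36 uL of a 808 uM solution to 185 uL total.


C2 = C1 * V1 / V2
C2 = 808 * 36 / 185
C2 = 157.2324 uM

157.2324 uM


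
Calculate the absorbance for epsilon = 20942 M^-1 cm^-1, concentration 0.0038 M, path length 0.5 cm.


A = epsilon * c * l
A = 20942 * 0.0038 * 0.5
A = 39.7898

39.7898


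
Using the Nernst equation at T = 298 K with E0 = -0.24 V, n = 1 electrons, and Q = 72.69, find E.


E = E0 - (RT/nF) * ln(Q)
E = -0.24 - (8.314 * 298 / (1 * 96485)) * ln(72.69)
E = -0.3501 V

-0.3501 V


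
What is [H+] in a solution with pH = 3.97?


[H+] = 10^(-pH)
[H+] = 10^(-3.97)
[H+] = 1.072e-04 M

1.072e-04 M


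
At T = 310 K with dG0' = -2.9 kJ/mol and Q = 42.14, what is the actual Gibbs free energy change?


dG = dG0' + RT * ln(Q) / 1000
dG = -2.9 + 8.314 * 310 * ln(42.14) / 1000
dG = 6.7418 kJ/mol

6.7418 kJ/mol


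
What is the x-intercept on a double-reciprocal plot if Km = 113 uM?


x-intercept = -1/Km
= -1/113
= -0.0088 1/uM

-0.0088 1/uM


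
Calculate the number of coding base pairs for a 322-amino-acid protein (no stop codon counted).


Each amino acid = 1 codon = 3 bp
bp = 322 * 3 = 966 bp

966 bp


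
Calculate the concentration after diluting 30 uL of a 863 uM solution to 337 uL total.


C2 = C1 * V1 / V2
C2 = 863 * 30 / 337
C2 = 76.8249 uM

76.8249 uM


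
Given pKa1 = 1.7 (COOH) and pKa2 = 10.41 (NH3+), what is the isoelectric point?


pI = (pKa1 + pKa2) / 2
pI = (1.7 + 10.41) / 2
pI = 6.055

6.055


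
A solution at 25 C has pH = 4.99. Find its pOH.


pOH = 14 - pH
pOH = 14 - 4.99
pOH = 9.01

9.01


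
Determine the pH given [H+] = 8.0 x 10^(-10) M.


pH = -log10([H+])
pH = -log10(8.0 x 10^(-10))
pH = 9.0969

9.0969


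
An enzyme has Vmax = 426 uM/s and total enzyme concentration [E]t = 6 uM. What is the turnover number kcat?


kcat = Vmax / [E]t
kcat = 426 / 6
kcat = 71.0 s^-1

71.0 s^-1


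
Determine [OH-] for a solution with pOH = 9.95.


[OH-] = 10^(-pOH)
[OH-] = 10^(-9.95)
[OH-] = 1.122e-10 M

1.122e-10 M


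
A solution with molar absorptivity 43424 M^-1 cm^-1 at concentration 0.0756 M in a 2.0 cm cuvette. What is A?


A = epsilon * c * l
A = 43424 * 0.0756 * 2.0
A = 6565.7088

6565.7088


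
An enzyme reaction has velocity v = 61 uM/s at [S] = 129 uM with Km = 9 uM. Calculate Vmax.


Vmax = v * (Km + [S]) / [S]
Vmax = 61 * (9 + 129) / 129
Vmax = 65.2558 uM/s

65.2558 uM/s


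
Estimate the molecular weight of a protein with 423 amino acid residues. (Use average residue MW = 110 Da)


MW = n_residues * 110 Da
MW = 423 * 110
MW = 46530 Da

46530 Da


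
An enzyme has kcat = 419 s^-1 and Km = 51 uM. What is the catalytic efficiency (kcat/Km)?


Catalytic efficiency = kcat / Km
= 419 / 51
= 8.2157 uM^-1*s^-1

8.2157 uM^-1*s^-1


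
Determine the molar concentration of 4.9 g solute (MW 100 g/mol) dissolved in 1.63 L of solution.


C = (mass / MW) / volume
C = (4.9 / 100) / 1.63
C = 0.0301 M

0.0301 M


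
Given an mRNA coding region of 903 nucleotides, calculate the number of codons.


codons = nucleotides / 3
codons = 903 / 3 = 301

301


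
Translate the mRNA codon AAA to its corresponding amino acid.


Standard genetic code lookup.
Codon AAA -> Lys

Lys


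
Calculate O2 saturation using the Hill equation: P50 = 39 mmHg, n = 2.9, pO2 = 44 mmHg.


Y = pO2^n / (P50^n + pO2^n)
Y = 44^2.9 / (39^2.9 + 44^2.9)
Y = 58.66%

58.66%


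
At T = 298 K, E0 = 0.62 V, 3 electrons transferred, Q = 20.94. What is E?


E = E0 - (RT/nF) * ln(Q)
E = 0.62 - (8.314 * 298 / (3 * 96485)) * ln(20.94)
E = 0.594 V

0.594 V


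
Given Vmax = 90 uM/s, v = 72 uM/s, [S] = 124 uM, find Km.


Km = [S] * (Vmax - v) / v
Km = 124 * (90 - 72) / 72
Km = 31.0 uM

31.0 uM


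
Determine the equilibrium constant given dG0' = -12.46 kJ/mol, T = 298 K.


Keq = exp(-dG0 * 1000 / (R * T))
Keq = exp(-(-12.46) * 1000 / (8.314 * 298))
Keq = 152.7981

152.7981


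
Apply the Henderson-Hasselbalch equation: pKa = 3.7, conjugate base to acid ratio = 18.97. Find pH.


pH = pKa + log10([A-]/[HA])
pH = 3.7 + log10(18.97)
pH = 4.9781

4.9781


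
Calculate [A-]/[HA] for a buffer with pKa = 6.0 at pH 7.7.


[A-]/[HA] = 10^(pH - pKa)
= 10^(7.7 - 6.0)
= 50.1187

50.1187


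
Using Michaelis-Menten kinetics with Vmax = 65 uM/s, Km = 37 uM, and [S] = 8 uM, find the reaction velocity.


v = Vmax * [S] / (Km + [S])
v = 65 * 8 / (37 + 8)
v = 11.5556 uM/s

11.5556 uM/s


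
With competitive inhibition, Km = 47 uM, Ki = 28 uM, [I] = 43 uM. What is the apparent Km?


Km_app = Km * (1 + [I]/Ki)
Km_app = 47 * (1 + 43/28)
Km_app = 119.1786 uM

119.1786 uM


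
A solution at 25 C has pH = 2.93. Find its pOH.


pOH = 14 - pH
pOH = 14 - 2.93
pOH = 11.07

11.07


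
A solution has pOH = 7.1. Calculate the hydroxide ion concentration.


[OH-] = 10^(-pOH)
[OH-] = 10^(-7.1)
[OH-] = 7.943e-08 M

7.943e-08 M


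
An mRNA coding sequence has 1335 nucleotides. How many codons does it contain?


codons = nucleotides / 3
codons = 1335 / 3 = 445

445


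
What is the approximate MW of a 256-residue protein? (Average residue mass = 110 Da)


MW = n_residues * 110 Da
MW = 256 * 110
MW = 28160 Da

28160 Da


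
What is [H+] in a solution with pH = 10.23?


[H+] = 10^(-pH)
[H+] = 10^(-10.23)
[H+] = 5.888e-11 M

5.888e-11 M


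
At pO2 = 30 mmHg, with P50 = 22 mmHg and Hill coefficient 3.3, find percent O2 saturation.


Y = pO2^n / (P50^n + pO2^n)
Y = 30^3.3 / (22^3.3 + 30^3.3)
Y = 73.57%

73.57%


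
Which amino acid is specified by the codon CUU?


Standard genetic code lookup.
Codon CUU -> Leu

Leu


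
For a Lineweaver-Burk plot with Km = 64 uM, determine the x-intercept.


x-intercept = -1/Km
= -1/64
= -0.0156 1/uM

-0.0156 1/uM


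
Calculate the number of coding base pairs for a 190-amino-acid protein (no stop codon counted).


Each amino acid = 1 codon = 3 bp
bp = 190 * 3 = 570 bp

570 bp


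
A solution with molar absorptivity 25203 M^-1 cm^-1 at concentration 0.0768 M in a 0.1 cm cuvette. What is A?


A = epsilon * c * l
A = 25203 * 0.0768 * 0.1
A = 193.559

193.559


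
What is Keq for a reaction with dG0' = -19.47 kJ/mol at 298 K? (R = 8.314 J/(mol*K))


Keq = exp(-dG0 * 1000 / (R * T))
Keq = exp(-(-19.47) * 1000 / (8.314 * 298))
Keq = 2587.6365

2587.6365


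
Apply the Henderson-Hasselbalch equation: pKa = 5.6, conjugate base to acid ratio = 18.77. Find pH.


pH = pKa + log10([A-]/[HA])
pH = 5.6 + log10(18.77)
pH = 6.8735

6.8735


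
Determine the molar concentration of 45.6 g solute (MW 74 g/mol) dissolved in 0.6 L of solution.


C = (mass / MW) / volume
C = (45.6 / 74) / 0.6
C = 1.027 M

1.027 M


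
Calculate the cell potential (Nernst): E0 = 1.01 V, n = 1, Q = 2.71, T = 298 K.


E = E0 - (RT/nF) * ln(Q)
E = 1.01 - (8.314 * 298 / (1 * 96485)) * ln(2.71)
E = 0.9844 V

0.9844 V


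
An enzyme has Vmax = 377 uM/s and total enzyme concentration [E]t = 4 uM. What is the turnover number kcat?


kcat = Vmax / [E]t
kcat = 377 / 4
kcat = 94.25 s^-1

94.25 s^-1


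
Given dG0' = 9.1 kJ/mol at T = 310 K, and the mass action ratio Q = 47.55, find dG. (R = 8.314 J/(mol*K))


dG = dG0' + RT * ln(Q) / 1000
dG = 9.1 + 8.314 * 310 * ln(47.55) / 1000
dG = 19.0531 kJ/mol

19.0531 kJ/mol


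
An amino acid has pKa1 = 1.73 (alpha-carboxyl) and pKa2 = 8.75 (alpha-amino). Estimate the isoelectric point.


pI = (pKa1 + pKa2) / 2
pI = (1.73 + 8.75) / 2
pI = 5.24

5.24


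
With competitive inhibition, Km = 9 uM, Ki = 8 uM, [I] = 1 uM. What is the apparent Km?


Km_app = Km * (1 + [I]/Ki)
Km_app = 9 * (1 + 1/8)
Km_app = 10.125 uM

10.125 uM


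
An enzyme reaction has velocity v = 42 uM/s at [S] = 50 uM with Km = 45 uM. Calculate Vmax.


Vmax = v * (Km + [S]) / [S]
Vmax = 42 * (45 + 50) / 50
Vmax = 79.8 uM/s

79.8 uM/s


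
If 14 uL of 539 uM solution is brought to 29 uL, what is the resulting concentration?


C2 = C1 * V1 / V2
C2 = 539 * 14 / 29
C2 = 260.2069 uM

260.2069 uM


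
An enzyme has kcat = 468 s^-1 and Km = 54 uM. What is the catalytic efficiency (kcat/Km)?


Catalytic efficiency = kcat / Km
= 468 / 54
= 8.6667 uM^-1*s^-1

8.6667 uM^-1*s^-1


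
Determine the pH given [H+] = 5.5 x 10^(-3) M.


pH = -log10([H+])
pH = -log10(5.5 x 10^(-3))
pH = 2.2596

2.2596


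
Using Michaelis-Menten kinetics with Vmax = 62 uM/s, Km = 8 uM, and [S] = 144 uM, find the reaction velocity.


v = Vmax * [S] / (Km + [S])
v = 62 * 144 / (8 + 144)
v = 58.7368 uM/s

58.7368 uM/s


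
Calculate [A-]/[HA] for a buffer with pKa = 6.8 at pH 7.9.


[A-]/[HA] = 10^(pH - pKa)
= 10^(7.9 - 6.8)
= 12.5893

12.5893


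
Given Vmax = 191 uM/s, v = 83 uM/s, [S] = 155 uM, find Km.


Km = [S] * (Vmax - v) / v
Km = 155 * (191 - 83) / 83
Km = 201.6867 uM

201.6867 uM


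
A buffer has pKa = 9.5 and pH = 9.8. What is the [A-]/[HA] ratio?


[A-]/[HA] = 10^(pH - pKa)
= 10^(9.8 - 9.5)
= 1.9953

1.9953


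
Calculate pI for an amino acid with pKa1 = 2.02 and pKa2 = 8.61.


pI = (pKa1 + pKa2) / 2
pI = (2.02 + 8.61) / 2
pI = 5.315

5.315


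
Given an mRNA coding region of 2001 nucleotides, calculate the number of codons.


codons = nucleotides / 3
codons = 2001 / 3 = 667

667


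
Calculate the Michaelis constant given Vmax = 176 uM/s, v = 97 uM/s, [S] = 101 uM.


Km = [S] * (Vmax - v) / v
Km = 101 * (176 - 97) / 97
Km = 82.2577 uM

82.2577 uM


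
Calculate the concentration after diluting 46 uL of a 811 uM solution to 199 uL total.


C2 = C1 * V1 / V2
C2 = 811 * 46 / 199
C2 = 187.4673 uM

187.4673 uM


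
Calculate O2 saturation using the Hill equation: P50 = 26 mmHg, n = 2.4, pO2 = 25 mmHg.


Y = pO2^n / (P50^n + pO2^n)
Y = 25^2.4 / (26^2.4 + 25^2.4)
Y = 47.65%

47.65%


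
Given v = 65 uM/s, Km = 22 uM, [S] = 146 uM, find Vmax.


Vmax = v * (Km + [S]) / [S]
Vmax = 65 * (22 + 146) / 146
Vmax = 74.7945 uM/s

74.7945 uM/s


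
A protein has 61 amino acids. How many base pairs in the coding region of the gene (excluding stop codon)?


Each amino acid = 1 codon = 3 bp
bp = 61 * 3 = 183 bp

183 bp


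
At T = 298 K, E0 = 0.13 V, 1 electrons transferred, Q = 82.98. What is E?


E = E0 - (RT/nF) * ln(Q)
E = 0.13 - (8.314 * 298 / (1 * 96485)) * ln(82.98)
E = 0.0165 V

0.0165 V


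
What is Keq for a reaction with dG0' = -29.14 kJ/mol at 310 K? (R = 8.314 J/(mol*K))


Keq = exp(-dG0 * 1000 / (R * T))
Keq = exp(-(-29.14) * 1000 / (8.314 * 310))
Keq = 81326.765

81326.765


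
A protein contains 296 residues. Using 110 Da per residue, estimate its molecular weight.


MW = n_residues * 110 Da
MW = 296 * 110
MW = 32560 Da

32560 Da


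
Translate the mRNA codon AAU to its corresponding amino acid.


Standard genetic code lookup.
Codon AAU -> Asn

Asn


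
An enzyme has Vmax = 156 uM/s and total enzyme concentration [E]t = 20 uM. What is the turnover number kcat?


kcat = Vmax / [E]t
kcat = 156 / 20
kcat = 7.8 s^-1

7.8 s^-1


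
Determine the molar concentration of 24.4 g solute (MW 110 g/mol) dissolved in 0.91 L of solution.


C = (mass / MW) / volume
C = (24.4 / 110) / 0.91
C = 0.2438 M

0.2438 M


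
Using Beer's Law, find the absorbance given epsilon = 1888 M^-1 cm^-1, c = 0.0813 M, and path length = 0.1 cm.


A = epsilon * c * l
A = 1888 * 0.0813 * 0.1
A = 15.3494

15.3494


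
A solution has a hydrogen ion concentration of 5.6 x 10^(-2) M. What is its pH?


pH = -log10([H+])
pH = -log10(5.6 x 10^(-2))
pH = 1.2518

1.2518


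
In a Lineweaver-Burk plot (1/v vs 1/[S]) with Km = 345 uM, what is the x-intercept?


x-intercept = -1/Km
= -1/345
= -0.0029 1/uM

-0.0029 1/uM


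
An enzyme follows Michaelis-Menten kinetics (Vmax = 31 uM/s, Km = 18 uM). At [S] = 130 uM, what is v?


v = Vmax * [S] / (Km + [S])
v = 31 * 130 / (18 + 130)
v = 27.2297 uM/s

27.2297 uM/s


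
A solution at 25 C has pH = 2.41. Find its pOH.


pOH = 14 - pH
pOH = 14 - 2.41
pOH = 11.59

11.59


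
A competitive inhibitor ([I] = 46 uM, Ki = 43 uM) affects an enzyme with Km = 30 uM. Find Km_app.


Km_app = Km * (1 + [I]/Ki)
Km_app = 30 * (1 + 46/43)
Km_app = 62.093 uM

62.093 uM


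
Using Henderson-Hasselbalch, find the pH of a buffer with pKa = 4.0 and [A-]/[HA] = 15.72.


pH = pKa + log10([A-]/[HA])
pH = 4.0 + log10(15.72)
pH = 5.1965

5.1965


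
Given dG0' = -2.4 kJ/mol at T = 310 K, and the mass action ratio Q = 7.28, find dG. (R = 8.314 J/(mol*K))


dG = dG0' + RT * ln(Q) / 1000
dG = -2.4 + 8.314 * 310 * ln(7.28) / 1000
dG = 2.7164 kJ/mol

2.7164 kJ/mol


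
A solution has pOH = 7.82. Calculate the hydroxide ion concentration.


[OH-] = 10^(-pOH)
[OH-] = 10^(-7.82)
[OH-] = 1.514e-08 M

1.514e-08 M


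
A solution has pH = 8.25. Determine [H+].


[H+] = 10^(-pH)
[H+] = 10^(-8.25)
[H+] = 5.623e-09 M

5.623e-09 M


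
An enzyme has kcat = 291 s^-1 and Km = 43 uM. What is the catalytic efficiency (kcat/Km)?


Catalytic efficiency = kcat / Km
= 291 / 43
= 6.7674 uM^-1*s^-1

6.7674 uM^-1*s^-1


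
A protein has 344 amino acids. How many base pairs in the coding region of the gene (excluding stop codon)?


Each amino acid = 1 codon = 3 bp
bp = 344 * 3 = 1032 bp

1032 bp


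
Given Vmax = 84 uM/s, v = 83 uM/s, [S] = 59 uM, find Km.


Km = [S] * (Vmax - v) / v
Km = 59 * (84 - 83) / 83
Km = 0.7108 uM

0.7108 uM


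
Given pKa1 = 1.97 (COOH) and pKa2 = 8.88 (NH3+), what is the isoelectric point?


pI = (pKa1 + pKa2) / 2
pI = (1.97 + 8.88) / 2
pI = 5.425

5.425


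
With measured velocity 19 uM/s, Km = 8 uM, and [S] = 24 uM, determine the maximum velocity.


Vmax = v * (Km + [S]) / [S]
Vmax = 19 * (8 + 24) / 24
Vmax = 25.3333 uM/s

25.3333 uM/s


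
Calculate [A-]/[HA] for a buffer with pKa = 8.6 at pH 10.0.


[A-]/[HA] = 10^(pH - pKa)
= 10^(10.0 - 8.6)
= 25.1189

25.1189


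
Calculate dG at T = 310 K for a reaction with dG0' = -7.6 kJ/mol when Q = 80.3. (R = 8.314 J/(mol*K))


dG = dG0' + RT * ln(Q) / 1000
dG = -7.6 + 8.314 * 310 * ln(80.3) / 1000
dG = 3.7036 kJ/mol

3.7036 kJ/mol


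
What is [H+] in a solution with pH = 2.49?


[H+] = 10^(-pH)
[H+] = 10^(-2.49)
[H+] = 0.0032 M

0.0032 M


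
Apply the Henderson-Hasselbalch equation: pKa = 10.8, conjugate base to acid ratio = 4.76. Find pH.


pH = pKa + log10([A-]/[HA])
pH = 10.8 + log10(4.76)
pH = 11.4776

11.4776


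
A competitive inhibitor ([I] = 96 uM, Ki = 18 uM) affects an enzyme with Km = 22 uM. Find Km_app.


Km_app = Km * (1 + [I]/Ki)
Km_app = 22 * (1 + 96/18)
Km_app = 139.3333 uM

139.3333 uM


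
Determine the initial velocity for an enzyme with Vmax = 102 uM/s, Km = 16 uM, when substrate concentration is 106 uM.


v = Vmax * [S] / (Km + [S])
v = 102 * 106 / (16 + 106)
v = 88.623 uM/s

88.623 uM/s


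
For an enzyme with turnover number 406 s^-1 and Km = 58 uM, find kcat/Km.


Catalytic efficiency = kcat / Km
= 406 / 58
= 7.0 uM^-1*s^-1

7.0 uM^-1*s^-1


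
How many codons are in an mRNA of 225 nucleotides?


codons = nucleotides / 3
codons = 225 / 3 = 75

75


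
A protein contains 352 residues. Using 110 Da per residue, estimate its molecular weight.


MW = n_residues * 110 Da
MW = 352 * 110
MW = 38720 Da

38720 Da


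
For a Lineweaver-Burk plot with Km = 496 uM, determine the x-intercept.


x-intercept = -1/Km
= -1/496
= -0.002 1/uM

-0.002 1/uM


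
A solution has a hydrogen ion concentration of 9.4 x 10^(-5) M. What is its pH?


pH = -log10([H+])
pH = -log10(9.4 x 10^(-5))
pH = 4.0269

4.0269


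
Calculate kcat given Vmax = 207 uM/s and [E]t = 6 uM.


kcat = Vmax / [E]t
kcat = 207 / 6
kcat = 34.5 s^-1

34.5 s^-1


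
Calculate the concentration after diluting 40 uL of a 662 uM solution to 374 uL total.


C2 = C1 * V1 / V2
C2 = 662 * 40 / 374
C2 = 70.8021 uM

70.8021 uM


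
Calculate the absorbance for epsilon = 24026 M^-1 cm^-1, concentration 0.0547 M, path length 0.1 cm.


A = epsilon * c * l
A = 24026 * 0.0547 * 0.1
A = 131.4222

131.4222


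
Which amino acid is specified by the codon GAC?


Standard genetic code lookup.
Codon GAC -> Asp

Asp


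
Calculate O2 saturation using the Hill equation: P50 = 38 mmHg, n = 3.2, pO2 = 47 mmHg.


Y = pO2^n / (P50^n + pO2^n)
Y = 47^3.2 / (38^3.2 + 47^3.2)
Y = 66.38%

66.38%


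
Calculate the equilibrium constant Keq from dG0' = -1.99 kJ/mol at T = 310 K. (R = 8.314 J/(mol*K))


Keq = exp(-dG0 * 1000 / (R * T))
Keq = exp(-(-1.99) * 1000 / (8.314 * 310))
Keq = 2.1643

2.1643


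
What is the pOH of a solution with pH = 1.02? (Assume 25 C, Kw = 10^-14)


pOH = 14 - pH
pOH = 14 - 1.02
pOH = 12.98

12.98


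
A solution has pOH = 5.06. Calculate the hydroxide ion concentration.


[OH-] = 10^(-pOH)
[OH-] = 10^(-5.06)
[OH-] = 8.710e-06 M

8.710e-06 M


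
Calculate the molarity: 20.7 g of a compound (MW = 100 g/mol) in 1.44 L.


C = (mass / MW) / volume
C = (20.7 / 100) / 1.44
C = 0.1437 M

0.1437 M


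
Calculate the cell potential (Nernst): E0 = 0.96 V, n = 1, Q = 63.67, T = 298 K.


E = E0 - (RT/nF) * ln(Q)
E = 0.96 - (8.314 * 298 / (1 * 96485)) * ln(63.67)
E = 0.8533 V

0.8533 V


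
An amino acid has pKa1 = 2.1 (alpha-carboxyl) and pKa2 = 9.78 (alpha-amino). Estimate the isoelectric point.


pI = (pKa1 + pKa2) / 2
pI = (2.1 + 9.78) / 2
pI = 5.94

5.94


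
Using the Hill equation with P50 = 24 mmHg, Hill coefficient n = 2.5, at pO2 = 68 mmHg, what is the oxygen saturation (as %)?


Y = pO2^n / (P50^n + pO2^n)
Y = 68^2.5 / (24^2.5 + 68^2.5)
Y = 93.11%

93.11%


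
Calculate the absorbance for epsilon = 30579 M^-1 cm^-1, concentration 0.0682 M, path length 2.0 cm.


A = epsilon * c * l
A = 30579 * 0.0682 * 2.0
A = 4170.9756

4170.9756


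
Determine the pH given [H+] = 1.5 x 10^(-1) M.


pH = -log10([H+])
pH = -log10(1.5 x 10^(-1))
pH = 0.8239

0.8239


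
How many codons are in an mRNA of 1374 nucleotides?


codons = nucleotides / 3
codons = 1374 / 3 = 458

458


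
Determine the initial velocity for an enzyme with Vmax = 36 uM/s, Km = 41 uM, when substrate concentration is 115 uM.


v = Vmax * [S] / (Km + [S])
v = 36 * 115 / (41 + 115)
v = 26.5385 uM/s

26.5385 uM/s


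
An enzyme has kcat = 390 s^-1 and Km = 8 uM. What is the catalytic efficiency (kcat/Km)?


Catalytic efficiency = kcat / Km
= 390 / 8
= 48.75 uM^-1*s^-1

48.75 uM^-1*s^-1


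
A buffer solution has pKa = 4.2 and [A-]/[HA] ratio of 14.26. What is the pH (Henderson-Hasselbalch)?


pH = pKa + log10([A-]/[HA])
pH = 4.2 + log10(14.26)
pH = 5.3541

5.3541


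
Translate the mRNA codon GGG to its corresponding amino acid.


Standard genetic code lookup.
Codon GGG -> Gly

Gly


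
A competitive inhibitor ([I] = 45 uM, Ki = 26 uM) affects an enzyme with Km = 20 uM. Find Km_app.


Km_app = Km * (1 + [I]/Ki)
Km_app = 20 * (1 + 45/26)
Km_app = 54.6154 uM

54.6154 uM


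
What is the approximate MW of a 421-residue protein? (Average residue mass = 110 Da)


MW = n_residues * 110 Da
MW = 421 * 110
MW = 46310 Da

46310 Da


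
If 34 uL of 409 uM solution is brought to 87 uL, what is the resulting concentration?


C2 = C1 * V1 / V2
C2 = 409 * 34 / 87
C2 = 159.8391 uM

159.8391 uM
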